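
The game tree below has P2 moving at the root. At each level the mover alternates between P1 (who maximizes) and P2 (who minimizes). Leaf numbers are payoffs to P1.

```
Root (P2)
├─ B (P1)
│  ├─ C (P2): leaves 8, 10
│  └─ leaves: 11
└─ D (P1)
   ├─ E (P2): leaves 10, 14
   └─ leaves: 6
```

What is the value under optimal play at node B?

11

C: min(8, 10) = 8
B: max(8, 11) = 11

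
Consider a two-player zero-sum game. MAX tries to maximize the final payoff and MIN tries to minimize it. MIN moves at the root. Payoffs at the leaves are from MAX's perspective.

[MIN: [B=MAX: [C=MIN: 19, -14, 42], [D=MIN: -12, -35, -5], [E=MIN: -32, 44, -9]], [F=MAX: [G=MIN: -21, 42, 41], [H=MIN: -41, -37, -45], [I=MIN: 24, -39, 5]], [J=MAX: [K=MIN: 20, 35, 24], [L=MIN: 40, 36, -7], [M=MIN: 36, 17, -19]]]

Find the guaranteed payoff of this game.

C (MIN): min(19, -14, 42) = -14
D (MIN): min(-12, -35, -5) = -35
E (MIN): min(-32, 44, -9) = -32
B (MAX): max(-14, -35, -32) = -14
G (MIN): min(-21, 42, 41) = -21
H (MIN): min(-41, -37, -45) = -45
I (MIN): min(24, -39, 5) = -39
F (MAX): max(-21, -45, -39) = -21
K (MIN): min(20, 35, 24) = 20
L (MIN): min(40, 36, -7) = -7
M (MIN): min(36, 17, -19) = -19
J (MAX): max(20, -7, -19) = 20
Root (MIN): min(-14, -21, 20) = -21

-21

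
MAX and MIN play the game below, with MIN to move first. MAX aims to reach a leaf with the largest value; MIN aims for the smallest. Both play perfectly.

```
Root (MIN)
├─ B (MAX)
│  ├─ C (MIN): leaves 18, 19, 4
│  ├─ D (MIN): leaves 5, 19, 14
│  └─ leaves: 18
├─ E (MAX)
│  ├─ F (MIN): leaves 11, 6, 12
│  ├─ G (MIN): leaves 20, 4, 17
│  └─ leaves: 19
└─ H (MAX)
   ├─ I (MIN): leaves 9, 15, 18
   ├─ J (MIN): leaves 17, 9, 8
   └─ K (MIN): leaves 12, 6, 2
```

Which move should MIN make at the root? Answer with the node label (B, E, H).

H

C (MIN): min(18, 19, 4) = 4
D (MIN): min(5, 19, 14) = 5
B (MAX): max(4, 5, 18) = 18
F (MIN): min(11, 6, 12) = 6
G (MIN): min(20, 4, 17) = 4
E (MAX): max(6, 4, 19) = 19
I (MIN): min(9, 15, 18) = 9
J (MIN): min(17, 9, 8) = 8
K (MIN): min(12, 6, 2) = 2
H (MAX): max(9, 8, 2) = 9
Root (MIN): min(18, 19, 9) = 9
MIN picks the child with the lowest value: H (value 9).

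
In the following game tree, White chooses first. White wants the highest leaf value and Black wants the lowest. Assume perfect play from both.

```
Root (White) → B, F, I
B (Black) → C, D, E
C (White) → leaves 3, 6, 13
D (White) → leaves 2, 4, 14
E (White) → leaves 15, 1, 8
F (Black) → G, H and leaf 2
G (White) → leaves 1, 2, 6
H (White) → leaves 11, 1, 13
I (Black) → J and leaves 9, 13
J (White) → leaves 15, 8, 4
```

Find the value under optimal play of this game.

C (White): max(3, 6, 13) = 13
D (White): max(2, 4, 14) = 14
E (White): max(15, 1, 8) = 15
B (Black): min(13, 14, 15) = 13
G (White): max(1, 2, 6) = 6
H (White): max(11, 1, 13) = 13
F (Black): min(6, 13, 2) = 2
J (White): max(15, 8, 4) = 15
I (Black): min(15, 9, 13) = 9
Root (White): max(13, 2, 9) = 13

13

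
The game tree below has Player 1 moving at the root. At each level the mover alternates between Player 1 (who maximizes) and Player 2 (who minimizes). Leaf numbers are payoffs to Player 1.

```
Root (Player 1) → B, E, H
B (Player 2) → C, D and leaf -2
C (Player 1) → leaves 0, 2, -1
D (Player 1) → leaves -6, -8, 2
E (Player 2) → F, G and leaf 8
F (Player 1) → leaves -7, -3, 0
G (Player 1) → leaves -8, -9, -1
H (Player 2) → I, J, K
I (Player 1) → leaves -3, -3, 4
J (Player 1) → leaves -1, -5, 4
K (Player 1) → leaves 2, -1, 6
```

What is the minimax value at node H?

I: max(-3, -3, 4) = 4
J: max(-1, -5, 4) = 4
K: max(2, -1, 6) = 6
H: min(4, 4, 6) = 4

4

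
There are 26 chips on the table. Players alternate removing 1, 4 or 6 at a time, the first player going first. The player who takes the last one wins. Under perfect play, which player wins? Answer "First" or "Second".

Compute winning (W) and losing (L) positions by backward induction:
i:   0  1  2  3  4  5  6  7  8  9 10 11 12 13 14 15 16 17 18 19 20 21 22 23 24 25 26
     L  W  L  W  W  L  W  L  W  W  L  W  L  W  W  L  W  L  W  W  L  W  L  W  W  L  W
Position 26 is W, so the first player wins.

First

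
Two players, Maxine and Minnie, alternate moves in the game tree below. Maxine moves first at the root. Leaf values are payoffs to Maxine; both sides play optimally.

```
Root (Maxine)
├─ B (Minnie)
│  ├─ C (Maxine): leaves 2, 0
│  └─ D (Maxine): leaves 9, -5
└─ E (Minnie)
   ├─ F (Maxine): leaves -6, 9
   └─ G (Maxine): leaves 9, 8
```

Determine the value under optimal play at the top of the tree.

9

C (Maxine): max(2, 0) = 2
D (Maxine): max(9, -5) = 9
B (Minnie): min(2, 9) = 2
F (Maxine): max(-6, 9) = 9
G (Maxine): max(9, 8) = 9
E (Minnie): min(9, 9) = 9
Root (Maxine): max(2, 9) = 9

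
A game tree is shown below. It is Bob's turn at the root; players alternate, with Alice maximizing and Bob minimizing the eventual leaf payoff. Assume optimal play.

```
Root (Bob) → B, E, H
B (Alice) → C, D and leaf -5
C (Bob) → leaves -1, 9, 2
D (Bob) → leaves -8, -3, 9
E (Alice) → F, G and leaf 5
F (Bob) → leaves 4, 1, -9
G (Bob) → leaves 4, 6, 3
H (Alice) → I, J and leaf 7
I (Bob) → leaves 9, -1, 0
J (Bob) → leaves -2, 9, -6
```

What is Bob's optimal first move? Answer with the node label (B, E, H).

B

C (Bob): min(-1, 9, 2) = -1
D (Bob): min(-8, -3, 9) = -8
B (Alice): max(-1, -8, -5) = -1
F (Bob): min(4, 1, -9) = -9
G (Bob): min(4, 6, 3) = 3
E (Alice): max(-9, 3, 5) = 5
I (Bob): min(9, -1, 0) = -1
J (Bob): min(-2, 9, -6) = -6
H (Alice): max(-1, -6, 7) = 7
Root (Bob): min(-1, 5, 7) = -1
Bob picks the child with the lowest value: B (value -1).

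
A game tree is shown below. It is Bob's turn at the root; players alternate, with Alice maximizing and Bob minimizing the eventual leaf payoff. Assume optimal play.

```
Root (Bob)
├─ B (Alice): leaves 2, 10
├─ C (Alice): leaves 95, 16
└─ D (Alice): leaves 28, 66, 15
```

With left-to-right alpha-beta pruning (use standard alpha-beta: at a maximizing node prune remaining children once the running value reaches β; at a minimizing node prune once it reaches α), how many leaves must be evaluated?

4

B [α=-∞,β=+∞]: v=10
C [α=-∞,β=10]: v=95 after child 1 ≥ β → β-cutoff, skip 1
D [α=-∞,β=10]: v=28 after child 1 ≥ β → β-cutoff, skip 2
Root [α=-∞,β=+∞]: v=10
Leaves evaluated: 4 of 7.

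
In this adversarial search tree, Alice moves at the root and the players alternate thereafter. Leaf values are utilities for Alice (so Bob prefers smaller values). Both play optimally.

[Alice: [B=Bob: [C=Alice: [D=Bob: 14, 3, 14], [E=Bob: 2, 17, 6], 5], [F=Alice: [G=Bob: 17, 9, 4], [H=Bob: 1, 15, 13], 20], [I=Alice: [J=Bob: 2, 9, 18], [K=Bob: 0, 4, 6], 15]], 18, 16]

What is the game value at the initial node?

D (Bob): min(14, 3, 14) = 3
E (Bob): min(2, 17, 6) = 2
C (Alice): max(3, 2, 5) = 5
G (Bob): min(17, 9, 4) = 4
H (Bob): min(1, 15, 13) = 1
F (Alice): max(4, 1, 20) = 20
J (Bob): min(2, 9, 18) = 2
K (Bob): min(0, 4, 6) = 0
I (Alice): max(2, 0, 15) = 15
B (Bob): min(5, 20, 15) = 5
Root (Alice): max(5, 18, 16) = 18

18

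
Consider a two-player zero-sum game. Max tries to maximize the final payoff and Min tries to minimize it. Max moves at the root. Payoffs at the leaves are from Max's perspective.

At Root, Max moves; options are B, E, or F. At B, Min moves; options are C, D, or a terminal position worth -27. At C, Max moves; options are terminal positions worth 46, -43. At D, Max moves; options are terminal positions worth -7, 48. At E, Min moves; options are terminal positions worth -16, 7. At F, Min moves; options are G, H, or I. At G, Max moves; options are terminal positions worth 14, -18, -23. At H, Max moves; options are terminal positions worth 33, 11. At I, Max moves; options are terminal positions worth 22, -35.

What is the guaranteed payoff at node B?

C: max(46, -43) = 46
D: max(-7, 48) = 48
B: min(46, 48, -27) = -27

-27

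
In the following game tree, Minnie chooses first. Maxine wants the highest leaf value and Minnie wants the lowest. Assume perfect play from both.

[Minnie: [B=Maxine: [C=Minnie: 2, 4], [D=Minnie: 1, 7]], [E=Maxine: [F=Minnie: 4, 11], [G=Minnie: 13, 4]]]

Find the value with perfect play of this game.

C (Minnie): min(2, 4) = 2
D (Minnie): min(1, 7) = 1
B (Maxine): max(2, 1) = 2
F (Minnie): min(4, 11) = 4
G (Minnie): min(13, 4) = 4
E (Maxine): max(4, 4) = 4
Root (Minnie): min(2, 4) = 2

2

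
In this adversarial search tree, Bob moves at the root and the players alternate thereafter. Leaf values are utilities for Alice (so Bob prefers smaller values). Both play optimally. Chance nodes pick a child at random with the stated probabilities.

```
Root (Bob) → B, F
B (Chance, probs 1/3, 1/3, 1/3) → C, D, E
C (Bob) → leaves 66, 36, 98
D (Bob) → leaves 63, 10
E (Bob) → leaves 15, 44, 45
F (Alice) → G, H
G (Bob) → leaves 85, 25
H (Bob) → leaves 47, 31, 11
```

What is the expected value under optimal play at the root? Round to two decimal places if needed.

C (Bob): min(66, 36, 98) = 36
D (Bob): min(63, 10) = 10
E (Bob): min(15, 44, 45) = 15
B (Chance): 1/3·36 + 1/3·10 + 1/3·15 = 20.33
G (Bob): min(85, 25) = 25
H (Bob): min(47, 31, 11) = 11
F (Alice): max(25, 11) = 25
Root (Bob): min(20.33, 25) = 20.33

20.33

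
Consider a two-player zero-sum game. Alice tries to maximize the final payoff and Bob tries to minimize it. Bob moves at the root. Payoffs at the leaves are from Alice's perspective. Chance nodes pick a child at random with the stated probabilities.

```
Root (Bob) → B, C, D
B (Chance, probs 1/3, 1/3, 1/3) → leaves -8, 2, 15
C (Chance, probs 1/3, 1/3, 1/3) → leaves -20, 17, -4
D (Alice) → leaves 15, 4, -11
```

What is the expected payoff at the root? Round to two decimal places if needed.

B (Chance): 1/3·-8 + 1/3·2 + 1/3·15 = 3
C (Chance): 1/3·-20 + 1/3·17 + 1/3·-4 = -2.33
D (Alice): max(15, 4, -11) = 15
Root (Bob): min(3, -2.33, 15) = -2.33

-2.33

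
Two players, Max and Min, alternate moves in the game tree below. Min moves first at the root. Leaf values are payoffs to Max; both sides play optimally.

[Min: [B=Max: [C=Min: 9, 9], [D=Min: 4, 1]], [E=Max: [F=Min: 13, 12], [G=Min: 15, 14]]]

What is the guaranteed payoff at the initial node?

C (Min): min(9, 9) = 9
D (Min): min(4, 1) = 1
B (Max): max(9, 1) = 9
F (Min): min(13, 12) = 12
G (Min): min(15, 14) = 14
E (Max): max(12, 14) = 14
Root (Min): min(9, 14) = 9

9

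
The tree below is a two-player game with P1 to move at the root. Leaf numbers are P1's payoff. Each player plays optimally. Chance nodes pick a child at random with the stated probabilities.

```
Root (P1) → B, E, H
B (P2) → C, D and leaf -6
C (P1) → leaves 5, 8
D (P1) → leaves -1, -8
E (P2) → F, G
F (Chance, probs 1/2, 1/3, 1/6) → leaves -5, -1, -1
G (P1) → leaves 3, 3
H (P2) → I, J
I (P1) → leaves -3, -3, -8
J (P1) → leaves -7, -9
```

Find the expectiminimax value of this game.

C (P1): max(5, 8) = 8
D (P1): max(-1, -8) = -1
B (P2): min(8, -1, -6) = -6
F (Chance): 1/2·-5 + 1/3·-1 + 1/6·-1 = -3
G (P1): max(3, 3) = 3
E (P2): min(-3, 3) = -3
I (P1): max(-3, -3, -8) = -3
J (P1): max(-7, -9) = -7
H (P2): min(-3, -7) = -7
Root (P1): max(-6, -3, -7) = -3

-3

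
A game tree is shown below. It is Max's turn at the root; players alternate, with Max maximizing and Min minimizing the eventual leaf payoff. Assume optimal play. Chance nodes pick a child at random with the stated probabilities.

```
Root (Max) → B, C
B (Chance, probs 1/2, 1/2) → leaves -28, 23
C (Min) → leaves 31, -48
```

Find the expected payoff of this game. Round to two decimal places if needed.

-2.5

B (Chance): 1/2·-28 + 1/2·23 = -2.5
C (Min): min(31, -48) = -48
Root (Max): max(-2.5, -48) = -2.5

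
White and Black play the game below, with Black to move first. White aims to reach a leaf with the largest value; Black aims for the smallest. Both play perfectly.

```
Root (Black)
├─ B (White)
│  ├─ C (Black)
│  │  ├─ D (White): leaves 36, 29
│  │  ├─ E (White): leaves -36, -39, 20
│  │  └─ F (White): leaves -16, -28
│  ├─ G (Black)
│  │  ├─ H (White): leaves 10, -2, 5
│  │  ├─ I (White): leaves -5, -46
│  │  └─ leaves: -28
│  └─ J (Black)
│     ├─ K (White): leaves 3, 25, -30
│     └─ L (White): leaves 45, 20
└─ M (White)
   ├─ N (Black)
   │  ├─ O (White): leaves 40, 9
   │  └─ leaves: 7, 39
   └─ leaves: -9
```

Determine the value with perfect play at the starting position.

7

D (White): max(36, 29) = 36
E (White): max(-36, -39, 20) = 20
F (White): max(-16, -28) = -16
C (Black): min(36, 20, -16) = -16
H (White): max(10, -2, 5) = 10
I (White): max(-5, -46) = -5
G (Black): min(10, -5, -28) = -28
K (White): max(3, 25, -30) = 25
L (White): max(45, 20) = 45
J (Black): min(25, 45) = 25
B (White): max(-16, -28, 25) = 25
O (White): max(40, 9) = 40
N (Black): min(40, 7, 39) = 7
M (White): max(7, -9) = 7
Root (Black): min(25, 7) = 7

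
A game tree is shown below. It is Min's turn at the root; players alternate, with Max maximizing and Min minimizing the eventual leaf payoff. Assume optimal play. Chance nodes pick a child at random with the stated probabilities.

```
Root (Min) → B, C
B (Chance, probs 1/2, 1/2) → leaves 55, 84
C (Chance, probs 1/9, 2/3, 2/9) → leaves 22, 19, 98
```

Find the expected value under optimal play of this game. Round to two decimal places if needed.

B (Chance): 1/2·55 + 1/2·84 = 69.5
C (Chance): 1/9·22 + 2/3·19 + 2/9·98 = 36.89
Root (Min): min(69.5, 36.89) = 36.89

36.89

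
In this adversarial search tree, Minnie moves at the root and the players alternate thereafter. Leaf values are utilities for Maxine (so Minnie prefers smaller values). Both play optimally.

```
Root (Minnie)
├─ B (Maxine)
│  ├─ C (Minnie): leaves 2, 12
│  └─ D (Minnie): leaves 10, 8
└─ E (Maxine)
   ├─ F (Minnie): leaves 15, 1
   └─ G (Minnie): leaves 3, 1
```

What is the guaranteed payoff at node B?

C: min(2, 12) = 2
D: min(10, 8) = 8
B: max(2, 8) = 8

8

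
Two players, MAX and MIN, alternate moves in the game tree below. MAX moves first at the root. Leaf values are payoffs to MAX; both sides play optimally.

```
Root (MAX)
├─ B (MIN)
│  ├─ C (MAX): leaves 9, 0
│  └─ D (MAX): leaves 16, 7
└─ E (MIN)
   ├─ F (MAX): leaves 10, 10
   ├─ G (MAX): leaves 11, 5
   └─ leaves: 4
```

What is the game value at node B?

C: max(9, 0) = 9
D: max(16, 7) = 16
B: min(9, 16) = 9

9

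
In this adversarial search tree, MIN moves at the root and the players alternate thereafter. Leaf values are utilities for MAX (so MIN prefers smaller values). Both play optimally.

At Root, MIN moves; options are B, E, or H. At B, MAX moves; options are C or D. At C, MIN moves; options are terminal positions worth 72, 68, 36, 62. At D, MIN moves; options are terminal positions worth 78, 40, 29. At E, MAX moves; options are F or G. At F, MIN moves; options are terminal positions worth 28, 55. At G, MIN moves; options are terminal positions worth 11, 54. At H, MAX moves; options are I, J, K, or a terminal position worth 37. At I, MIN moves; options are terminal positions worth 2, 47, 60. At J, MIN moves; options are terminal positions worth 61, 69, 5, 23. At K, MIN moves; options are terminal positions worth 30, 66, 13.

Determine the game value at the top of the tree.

28

C (MIN): min(72, 68, 36, 62) = 36
D (MIN): min(78, 40, 29) = 29
B (MAX): max(36, 29) = 36
F (MIN): min(28, 55) = 28
G (MIN): min(11, 54) = 11
E (MAX): max(28, 11) = 28
I (MIN): min(2, 47, 60) = 2
J (MIN): min(61, 69, 5, 23) = 5
K (MIN): min(30, 66, 13) = 13
H (MAX): max(2, 5, 13, 37) = 37
Root (MIN): min(36, 28, 37) = 28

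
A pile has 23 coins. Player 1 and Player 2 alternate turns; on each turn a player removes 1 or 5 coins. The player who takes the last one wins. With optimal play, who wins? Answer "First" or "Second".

First

Mark each pile size as W (mover wins) or L (mover loses):
i:   0  1  2  3  4  5  6  7  8  9 10 11 12 13 14 15 16 17 18 19 20 21 22 23
     L  W  L  W  L  W  L  W  L  W  L  W  L  W  L  W  L  W  L  W  L  W  L  W
Position 23 is W, so the first player wins.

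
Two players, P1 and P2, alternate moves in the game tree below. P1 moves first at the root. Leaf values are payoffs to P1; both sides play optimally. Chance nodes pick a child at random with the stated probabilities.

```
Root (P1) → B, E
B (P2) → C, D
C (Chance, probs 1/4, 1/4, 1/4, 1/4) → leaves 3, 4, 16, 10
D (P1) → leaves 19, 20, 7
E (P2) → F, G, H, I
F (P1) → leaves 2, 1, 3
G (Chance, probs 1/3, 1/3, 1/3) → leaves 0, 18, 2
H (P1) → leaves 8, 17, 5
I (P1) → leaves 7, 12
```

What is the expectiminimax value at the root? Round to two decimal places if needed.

8.25

C (Chance): 1/4·3 + 1/4·4 + 1/4·16 + 1/4·10 = 8.25
D (P1): max(19, 20, 7) = 20
B (P2): min(8.25, 20) = 8.25
F (P1): max(2, 1, 3) = 3
G (Chance): 1/3·0 + 1/3·18 + 1/3·2 = 6.67
H (P1): max(8, 17, 5) = 17
I (P1): max(7, 12) = 12
E (P2): min(3, 6.67, 17, 12) = 3
Root (P1): max(8.25, 3) = 8.25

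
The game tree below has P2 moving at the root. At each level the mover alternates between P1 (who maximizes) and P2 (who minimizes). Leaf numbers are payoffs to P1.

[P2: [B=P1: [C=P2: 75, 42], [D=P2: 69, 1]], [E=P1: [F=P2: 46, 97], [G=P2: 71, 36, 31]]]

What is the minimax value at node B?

C: min(75, 42) = 42
D: min(69, 1) = 1
B: max(42, 1) = 42

42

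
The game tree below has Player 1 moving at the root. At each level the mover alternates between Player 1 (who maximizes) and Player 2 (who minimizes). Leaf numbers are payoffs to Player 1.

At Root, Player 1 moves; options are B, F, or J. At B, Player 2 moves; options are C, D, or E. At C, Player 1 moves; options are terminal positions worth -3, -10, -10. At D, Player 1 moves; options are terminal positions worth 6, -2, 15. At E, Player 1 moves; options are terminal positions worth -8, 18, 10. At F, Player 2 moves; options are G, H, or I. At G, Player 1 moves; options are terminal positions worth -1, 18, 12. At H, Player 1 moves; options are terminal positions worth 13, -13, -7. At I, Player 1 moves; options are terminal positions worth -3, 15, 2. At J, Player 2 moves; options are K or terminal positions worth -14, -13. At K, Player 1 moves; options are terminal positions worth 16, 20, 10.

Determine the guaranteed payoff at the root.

13

C (Player 1): max(-3, -10, -10) = -3
D (Player 1): max(6, -2, 15) = 15
E (Player 1): max(-8, 18, 10) = 18
B (Player 2): min(-3, 15, 18) = -3
G (Player 1): max(-1, 18, 12) = 18
H (Player 1): max(13, -13, -7) = 13
I (Player 1): max(-3, 15, 2) = 15
F (Player 2): min(18, 13, 15) = 13
K (Player 1): max(16, 20, 10) = 20
J (Player 2): min(20, -14, -13) = -14
Root (Player 1): max(-3, 13, -14) = 13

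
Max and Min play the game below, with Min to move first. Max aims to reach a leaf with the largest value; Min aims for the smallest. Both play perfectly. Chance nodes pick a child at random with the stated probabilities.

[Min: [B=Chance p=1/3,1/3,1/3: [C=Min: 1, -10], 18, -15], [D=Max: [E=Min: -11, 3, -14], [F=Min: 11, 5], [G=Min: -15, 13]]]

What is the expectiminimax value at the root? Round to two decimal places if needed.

-2.33

C (Min): min(1, -10) = -10
B (Chance): 1/3·-10 + 1/3·18 + 1/3·-15 = -2.33
E (Min): min(-11, 3, -14) = -14
F (Min): min(11, 5) = 5
G (Min): min(-15, 13) = -15
D (Max): max(-14, 5, -15) = 5
Root (Min): min(-2.33, 5) = -2.33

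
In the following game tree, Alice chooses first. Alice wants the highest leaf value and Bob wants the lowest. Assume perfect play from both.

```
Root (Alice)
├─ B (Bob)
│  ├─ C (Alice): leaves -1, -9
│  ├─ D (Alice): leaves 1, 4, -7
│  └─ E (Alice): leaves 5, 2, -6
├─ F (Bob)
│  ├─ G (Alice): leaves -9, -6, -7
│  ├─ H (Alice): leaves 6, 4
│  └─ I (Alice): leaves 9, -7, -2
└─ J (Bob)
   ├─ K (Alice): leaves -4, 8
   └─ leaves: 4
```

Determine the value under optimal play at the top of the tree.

4

C (Alice): max(-1, -9) = -1
D (Alice): max(1, 4, -7) = 4
E (Alice): max(5, 2, -6) = 5
B (Bob): min(-1, 4, 5) = -1
G (Alice): max(-9, -6, -7) = -6
H (Alice): max(6, 4) = 6
I (Alice): max(9, -7, -2) = 9
F (Bob): min(-6, 6, 9) = -6
K (Alice): max(-4, 8) = 8
J (Bob): min(8, 4) = 4
Root (Alice): max(-1, -6, 4) = 4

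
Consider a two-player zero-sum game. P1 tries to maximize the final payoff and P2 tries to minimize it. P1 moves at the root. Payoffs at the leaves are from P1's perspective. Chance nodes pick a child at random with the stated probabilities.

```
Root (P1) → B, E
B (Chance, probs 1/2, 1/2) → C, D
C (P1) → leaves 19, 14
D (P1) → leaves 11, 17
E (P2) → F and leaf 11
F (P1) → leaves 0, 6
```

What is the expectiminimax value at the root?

C (P1): max(19, 14) = 19
D (P1): max(11, 17) = 17
B (Chance): 1/2·19 + 1/2·17 = 18
F (P1): max(0, 6) = 6
E (P2): min(6, 11) = 6
Root (P1): max(18, 6) = 18

18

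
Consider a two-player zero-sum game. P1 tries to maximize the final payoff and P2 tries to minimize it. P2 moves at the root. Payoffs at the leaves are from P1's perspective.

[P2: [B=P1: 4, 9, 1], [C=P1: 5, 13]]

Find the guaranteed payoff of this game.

B (P1): max(4, 9, 1) = 9
C (P1): max(5, 13) = 13
Root (P2): min(9, 13) = 9

9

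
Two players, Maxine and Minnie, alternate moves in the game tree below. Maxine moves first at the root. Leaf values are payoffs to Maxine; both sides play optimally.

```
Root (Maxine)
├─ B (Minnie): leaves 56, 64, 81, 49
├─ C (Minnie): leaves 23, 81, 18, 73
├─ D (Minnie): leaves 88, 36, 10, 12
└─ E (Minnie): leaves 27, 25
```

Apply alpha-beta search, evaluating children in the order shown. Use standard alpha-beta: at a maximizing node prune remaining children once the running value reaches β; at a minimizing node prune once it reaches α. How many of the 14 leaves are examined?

B [α=-∞,β=+∞]: v=49
C [α=49,β=+∞]: v=23 after child 1 ≤ α → α-cutoff, skip 3
D [α=49,β=+∞]: v=36 after child 2 ≤ α → α-cutoff, skip 2
E [α=49,β=+∞]: v=27 after child 1 ≤ α → α-cutoff, skip 1
Root [α=-∞,β=+∞]: v=49
Leaves evaluated: 8 of 14.

8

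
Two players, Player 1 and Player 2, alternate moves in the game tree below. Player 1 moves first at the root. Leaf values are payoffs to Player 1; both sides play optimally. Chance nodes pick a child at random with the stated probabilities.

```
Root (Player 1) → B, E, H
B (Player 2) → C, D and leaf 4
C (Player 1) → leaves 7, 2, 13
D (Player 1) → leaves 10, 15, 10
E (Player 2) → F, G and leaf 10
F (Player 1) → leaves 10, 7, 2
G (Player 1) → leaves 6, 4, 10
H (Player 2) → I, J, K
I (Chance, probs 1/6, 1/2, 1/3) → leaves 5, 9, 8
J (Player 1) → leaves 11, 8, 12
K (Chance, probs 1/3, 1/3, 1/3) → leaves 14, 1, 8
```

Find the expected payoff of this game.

C (Player 1): max(7, 2, 13) = 13
D (Player 1): max(10, 15, 10) = 15
B (Player 2): min(13, 15, 4) = 4
F (Player 1): max(10, 7, 2) = 10
G (Player 1): max(6, 4, 10) = 10
E (Player 2): min(10, 10, 10) = 10
I (Chance): 1/6·5 + 1/2·9 + 1/3·8 = 8
J (Player 1): max(11, 8, 12) = 12
K (Chance): 1/3·14 + 1/3·1 + 1/3·8 = 7.67
H (Player 2): min(8, 12, 7.67) = 7.67
Root (Player 1): max(4, 10, 7.67) = 10

10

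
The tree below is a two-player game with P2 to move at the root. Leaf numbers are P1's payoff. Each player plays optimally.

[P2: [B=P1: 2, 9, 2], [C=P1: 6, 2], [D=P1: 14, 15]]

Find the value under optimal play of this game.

6

B (P1): max(2, 9, 2) = 9
C (P1): max(6, 2) = 6
D (P1): max(14, 15) = 15
Root (P2): min(9, 6, 15) = 6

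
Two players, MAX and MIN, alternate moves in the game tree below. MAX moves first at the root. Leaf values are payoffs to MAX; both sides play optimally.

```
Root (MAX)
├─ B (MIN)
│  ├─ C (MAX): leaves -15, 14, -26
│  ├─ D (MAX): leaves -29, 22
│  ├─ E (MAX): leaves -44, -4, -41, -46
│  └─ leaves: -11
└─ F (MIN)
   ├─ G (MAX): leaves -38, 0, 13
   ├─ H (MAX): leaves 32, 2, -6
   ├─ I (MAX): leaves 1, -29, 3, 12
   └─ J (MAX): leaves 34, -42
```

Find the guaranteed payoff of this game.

C (MAX): max(-15, 14, -26) = 14
D (MAX): max(-29, 22) = 22
E (MAX): max(-44, -4, -41, -46) = -4
B (MIN): min(14, 22, -4, -11) = -11
G (MAX): max(-38, 0, 13) = 13
H (MAX): max(32, 2, -6) = 32
I (MAX): max(1, -29, 3, 12) = 12
J (MAX): max(34, -42) = 34
F (MIN): min(13, 32, 12, 34) = 12
Root (MAX): max(-11, 12) = 12

12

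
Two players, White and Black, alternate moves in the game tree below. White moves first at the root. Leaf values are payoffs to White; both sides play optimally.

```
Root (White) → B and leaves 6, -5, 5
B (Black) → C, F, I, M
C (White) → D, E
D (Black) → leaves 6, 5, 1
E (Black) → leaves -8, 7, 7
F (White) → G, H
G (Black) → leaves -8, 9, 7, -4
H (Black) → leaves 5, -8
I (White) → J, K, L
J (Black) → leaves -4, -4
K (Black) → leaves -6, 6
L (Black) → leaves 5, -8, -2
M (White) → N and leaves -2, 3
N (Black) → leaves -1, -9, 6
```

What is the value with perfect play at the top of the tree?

D (Black): min(6, 5, 1) = 1
E (Black): min(-8, 7, 7) = -8
C (White): max(1, -8) = 1
G (Black): min(-8, 9, 7, -4) = -8
H (Black): min(5, -8) = -8
F (White): max(-8, -8) = -8
J (Black): min(-4, -4) = -4
K (Black): min(-6, 6) = -6
L (Black): min(5, -8, -2) = -8
I (White): max(-4, -6, -8) = -4
N (Black): min(-1, -9, 6) = -9
M (White): max(-9, -2, 3) = 3
B (Black): min(1, -8, -4, 3) = -8
Root (White): max(-8, 6, -5, 5) = 6

6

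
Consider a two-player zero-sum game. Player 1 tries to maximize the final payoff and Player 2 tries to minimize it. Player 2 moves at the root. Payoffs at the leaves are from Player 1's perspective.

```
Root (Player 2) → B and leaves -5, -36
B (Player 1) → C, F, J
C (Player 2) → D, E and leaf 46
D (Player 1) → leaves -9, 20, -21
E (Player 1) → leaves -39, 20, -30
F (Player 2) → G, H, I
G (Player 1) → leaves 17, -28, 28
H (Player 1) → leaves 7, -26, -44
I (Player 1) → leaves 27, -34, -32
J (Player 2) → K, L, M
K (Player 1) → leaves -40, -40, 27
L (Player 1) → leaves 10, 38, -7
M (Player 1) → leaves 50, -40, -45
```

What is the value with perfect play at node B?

D: max(-9, 20, -21) = 20
E: max(-39, 20, -30) = 20
C: min(20, 20, 46) = 20
G: max(17, -28, 28) = 28
H: max(7, -26, -44) = 7
I: max(27, -34, -32) = 27
F: min(28, 7, 27) = 7
K: max(-40, -40, 27) = 27
L: max(10, 38, -7) = 38
M: max(50, -40, -45) = 50
J: min(27, 38, 50) = 27
B: max(20, 7, 27) = 27

27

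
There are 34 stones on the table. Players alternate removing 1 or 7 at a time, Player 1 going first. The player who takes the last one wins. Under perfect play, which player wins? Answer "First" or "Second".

Second

i:   0  1  2  3  4  5  6  7  8  9 10 11 12 13 14 15 16 17 18 19 20 21 22 23 24 25 26 27 28 29 30 31 32 33 34
     L  W  L  W  L  W  L  W  L  W  L  W  L  W  L  W  L  W  L  W  L  W  L  W  L  W  L  W  L  W  L  W  L  W  L
Position 34 is L, so the second player wins.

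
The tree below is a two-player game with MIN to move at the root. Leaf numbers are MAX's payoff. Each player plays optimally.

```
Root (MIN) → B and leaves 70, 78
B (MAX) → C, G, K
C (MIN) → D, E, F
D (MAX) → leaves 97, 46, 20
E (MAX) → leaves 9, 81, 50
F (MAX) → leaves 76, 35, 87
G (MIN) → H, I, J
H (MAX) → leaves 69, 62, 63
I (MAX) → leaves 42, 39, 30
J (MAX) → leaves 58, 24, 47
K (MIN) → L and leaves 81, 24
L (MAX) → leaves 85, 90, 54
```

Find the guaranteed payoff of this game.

70

D (MAX): max(97, 46, 20) = 97
E (MAX): max(9, 81, 50) = 81
F (MAX): max(76, 35, 87) = 87
C (MIN): min(97, 81, 87) = 81
H (MAX): max(69, 62, 63) = 69
I (MAX): max(42, 39, 30) = 42
J (MAX): max(58, 24, 47) = 58
G (MIN): min(69, 42, 58) = 42
L (MAX): max(85, 90, 54) = 90
K (MIN): min(90, 81, 24) = 24
B (MAX): max(81, 42, 24) = 81
Root (MIN): min(81, 70, 78) = 70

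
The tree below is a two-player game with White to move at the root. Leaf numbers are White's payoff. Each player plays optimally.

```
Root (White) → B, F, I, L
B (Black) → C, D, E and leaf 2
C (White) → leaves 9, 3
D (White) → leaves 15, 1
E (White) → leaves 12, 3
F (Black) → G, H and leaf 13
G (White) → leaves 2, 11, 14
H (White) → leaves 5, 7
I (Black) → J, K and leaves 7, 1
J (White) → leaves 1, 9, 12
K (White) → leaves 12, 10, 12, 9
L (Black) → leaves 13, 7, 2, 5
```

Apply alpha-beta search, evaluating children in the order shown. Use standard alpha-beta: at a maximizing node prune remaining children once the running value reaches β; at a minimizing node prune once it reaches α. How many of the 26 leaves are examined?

18

C [α=-∞,β=+∞]: v=9
D [α=-∞,β=9]: v=15 after child 1 ≥ β → β-cutoff, skip 1
E [α=-∞,β=9]: v=12 after child 1 ≥ β → β-cutoff, skip 1
B [α=-∞,β=+∞]: v=2
G [α=2,β=+∞]: v=14
H [α=2,β=14]: v=7
F [α=2,β=+∞]: v=7
J [α=7,β=+∞]: v=12
K [α=7,β=12]: v=12 after child 1 ≥ β → β-cutoff, skip 3
I [α=7,β=+∞]: v=7 after child 3 ≤ α → α-cutoff, skip 1
L [α=7,β=+∞]: v=7 after child 2 ≤ α → α-cutoff, skip 2
Root [α=-∞,β=+∞]: v=7
Leaves evaluated: 18 of 26.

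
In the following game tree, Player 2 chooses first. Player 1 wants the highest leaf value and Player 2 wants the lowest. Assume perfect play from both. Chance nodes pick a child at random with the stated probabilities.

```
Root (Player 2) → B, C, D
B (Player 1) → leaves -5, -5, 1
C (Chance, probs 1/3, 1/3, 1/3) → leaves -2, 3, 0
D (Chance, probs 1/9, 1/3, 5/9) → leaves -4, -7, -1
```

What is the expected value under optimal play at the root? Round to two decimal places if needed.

-3.33

B (Player 1): max(-5, -5, 1) = 1
C (Chance): 1/3·-2 + 1/3·3 + 1/3·0 = 0.33
D (Chance): 1/9·-4 + 1/3·-7 + 5/9·-1 = -3.33
Root (Player 2): min(1, 0.33, -3.33) = -3.33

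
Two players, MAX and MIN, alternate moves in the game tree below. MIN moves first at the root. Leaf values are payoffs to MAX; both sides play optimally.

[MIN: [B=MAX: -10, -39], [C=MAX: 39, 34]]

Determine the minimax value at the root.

-10

B (MAX): max(-10, -39) = -10
C (MAX): max(39, 34) = 39
Root (MIN): min(-10, 39) = -10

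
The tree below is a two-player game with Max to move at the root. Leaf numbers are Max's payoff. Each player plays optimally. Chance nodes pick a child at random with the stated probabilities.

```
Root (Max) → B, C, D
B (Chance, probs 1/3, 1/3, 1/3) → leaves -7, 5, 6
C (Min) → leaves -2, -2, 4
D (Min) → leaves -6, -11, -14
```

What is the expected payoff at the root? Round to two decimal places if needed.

B (Chance): 1/3·-7 + 1/3·5 + 1/3·6 = 1.33
C (Min): min(-2, -2, 4) = -2
D (Min): min(-6, -11, -14) = -14
Root (Max): max(1.33, -2, -14) = 1.33

1.33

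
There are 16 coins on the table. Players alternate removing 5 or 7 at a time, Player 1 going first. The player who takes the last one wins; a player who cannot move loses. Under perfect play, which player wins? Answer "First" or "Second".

i:   0  1  2  3  4  5  6  7  8  9 10 11 12 13 14 15 16
     L  L  L  L  L  W  W  W  W  W  W  W  L  L  L  L  L
Position 16 is L, so the second player wins.

Second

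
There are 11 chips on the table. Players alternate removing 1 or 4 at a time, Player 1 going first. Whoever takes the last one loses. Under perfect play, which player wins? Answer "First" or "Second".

Second

Compute winning (W) and losing (L) positions by backward induction:
i:   0  1  2  3  4  5  6  7  8  9 10 11
     W  L  W  L  W  W  L  W  L  W  W  L
Position 11 is L, so the second player wins.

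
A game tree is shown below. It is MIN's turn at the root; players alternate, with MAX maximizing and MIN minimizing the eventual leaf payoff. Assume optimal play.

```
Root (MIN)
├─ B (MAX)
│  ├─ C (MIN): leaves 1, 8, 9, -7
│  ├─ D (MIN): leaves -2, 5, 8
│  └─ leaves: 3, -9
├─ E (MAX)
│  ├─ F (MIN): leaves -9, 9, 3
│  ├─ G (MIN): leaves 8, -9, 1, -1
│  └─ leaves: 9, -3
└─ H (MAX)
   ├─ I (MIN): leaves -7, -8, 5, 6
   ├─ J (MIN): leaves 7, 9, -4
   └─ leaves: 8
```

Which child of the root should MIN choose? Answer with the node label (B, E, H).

B

C (MIN): min(1, 8, 9, -7) = -7
D (MIN): min(-2, 5, 8) = -2
B (MAX): max(-7, -2, 3, -9) = 3
F (MIN): min(-9, 9, 3) = -9
G (MIN): min(8, -9, 1, -1) = -9
E (MAX): max(-9, -9, 9, -3) = 9
I (MIN): min(-7, -8, 5, 6) = -8
J (MIN): min(7, 9, -4) = -4
H (MAX): max(-8, -4, 8) = 8
Root (MIN): min(3, 9, 8) = 3
MIN picks the child with the lowest value: B (value 3).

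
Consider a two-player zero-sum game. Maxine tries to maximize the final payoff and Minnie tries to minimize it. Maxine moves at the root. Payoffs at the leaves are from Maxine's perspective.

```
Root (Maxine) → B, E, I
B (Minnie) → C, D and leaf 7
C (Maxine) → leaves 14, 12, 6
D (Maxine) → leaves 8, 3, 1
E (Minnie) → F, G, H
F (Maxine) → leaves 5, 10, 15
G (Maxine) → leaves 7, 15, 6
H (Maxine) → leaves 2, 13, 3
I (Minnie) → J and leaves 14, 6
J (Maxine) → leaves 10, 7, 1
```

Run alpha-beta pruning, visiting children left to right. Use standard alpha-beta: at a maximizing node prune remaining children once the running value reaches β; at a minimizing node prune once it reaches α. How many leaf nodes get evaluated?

C [α=-∞,β=+∞]: v=14
D [α=-∞,β=14]: v=8
B [α=-∞,β=+∞]: v=7
F [α=7,β=+∞]: v=15
G [α=7,β=15]: v=15 after child 2 ≥ β → β-cutoff, skip 1
H [α=7,β=15]: v=13
E [α=7,β=+∞]: v=13
J [α=13,β=+∞]: v=10
I [α=13,β=+∞]: v=10 after child 1 ≤ α → α-cutoff, skip 2
Root [α=-∞,β=+∞]: v=13
Leaves evaluated: 18 of 21.

18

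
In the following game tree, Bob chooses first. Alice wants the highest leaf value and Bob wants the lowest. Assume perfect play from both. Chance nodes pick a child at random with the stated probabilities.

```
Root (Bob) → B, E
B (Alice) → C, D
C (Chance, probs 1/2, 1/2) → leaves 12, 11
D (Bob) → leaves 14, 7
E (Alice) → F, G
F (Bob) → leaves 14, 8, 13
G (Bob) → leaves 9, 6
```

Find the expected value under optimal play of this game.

8

C (Chance): 1/2·12 + 1/2·11 = 11.5
D (Bob): min(14, 7) = 7
B (Alice): max(11.5, 7) = 11.5
F (Bob): min(14, 8, 13) = 8
G (Bob): min(9, 6) = 6
E (Alice): max(8, 6) = 8
Root (Bob): min(11.5, 8) = 8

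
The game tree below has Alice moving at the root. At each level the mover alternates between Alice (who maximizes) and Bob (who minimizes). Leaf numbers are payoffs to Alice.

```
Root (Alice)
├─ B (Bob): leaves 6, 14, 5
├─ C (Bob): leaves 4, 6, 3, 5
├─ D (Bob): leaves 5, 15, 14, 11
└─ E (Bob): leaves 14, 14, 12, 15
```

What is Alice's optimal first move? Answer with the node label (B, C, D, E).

E

B (Bob): min(6, 14, 5) = 5
C (Bob): min(4, 6, 3, 5) = 3
D (Bob): min(5, 15, 14, 11) = 5
E (Bob): min(14, 14, 12, 15) = 12
Root (Alice): max(5, 3, 5, 12) = 12
Alice picks the child with the highest value: E (value 12).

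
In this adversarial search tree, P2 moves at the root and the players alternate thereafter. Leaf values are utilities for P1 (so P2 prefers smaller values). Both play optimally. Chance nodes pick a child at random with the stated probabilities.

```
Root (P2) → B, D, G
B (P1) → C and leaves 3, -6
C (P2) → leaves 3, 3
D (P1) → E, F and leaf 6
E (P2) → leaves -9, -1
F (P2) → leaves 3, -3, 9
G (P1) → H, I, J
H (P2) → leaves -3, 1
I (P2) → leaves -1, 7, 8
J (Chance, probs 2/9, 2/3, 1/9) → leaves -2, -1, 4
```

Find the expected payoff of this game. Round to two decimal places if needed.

C (P2): min(3, 3) = 3
B (P1): max(3, 3, -6) = 3
E (P2): min(-9, -1) = -9
F (P2): min(3, -3, 9) = -3
D (P1): max(-9, -3, 6) = 6
H (P2): min(-3, 1) = -3
I (P2): min(-1, 7, 8) = -1
J (Chance): 2/9·-2 + 2/3·-1 + 1/9·4 = -0.67
G (P1): max(-3, -1, -0.67) = -0.67
Root (P2): min(3, 6, -0.67) = -0.67

-0.67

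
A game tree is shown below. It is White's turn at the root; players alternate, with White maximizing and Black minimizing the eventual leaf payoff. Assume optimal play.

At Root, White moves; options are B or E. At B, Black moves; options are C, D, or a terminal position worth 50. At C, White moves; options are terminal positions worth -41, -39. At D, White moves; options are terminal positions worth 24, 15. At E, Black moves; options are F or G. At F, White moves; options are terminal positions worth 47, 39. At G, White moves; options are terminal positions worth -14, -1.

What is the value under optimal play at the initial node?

C (White): max(-41, -39) = -39
D (White): max(24, 15) = 24
B (Black): min(-39, 24, 50) = -39
F (White): max(47, 39) = 47
G (White): max(-14, -1) = -1
E (Black): min(47, -1) = -1
Root (White): max(-39, -1) = -1

-1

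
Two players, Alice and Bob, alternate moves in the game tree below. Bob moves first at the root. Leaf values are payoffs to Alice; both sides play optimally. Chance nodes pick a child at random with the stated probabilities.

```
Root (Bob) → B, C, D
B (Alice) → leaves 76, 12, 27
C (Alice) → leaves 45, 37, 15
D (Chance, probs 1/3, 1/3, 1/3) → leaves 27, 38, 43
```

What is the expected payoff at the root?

36

B (Alice): max(76, 12, 27) = 76
C (Alice): max(45, 37, 15) = 45
D (Chance): 1/3·27 + 1/3·38 + 1/3·43 = 36
Root (Bob): min(76, 45, 36) = 36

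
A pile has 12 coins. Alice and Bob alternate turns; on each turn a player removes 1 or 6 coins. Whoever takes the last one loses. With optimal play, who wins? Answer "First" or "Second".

W/L table (W = player to move can force a win):
i:   0  1  2  3  4  5  6  7  8  9 10 11 12
     W  L  W  L  W  L  W  W  L  W  L  W  L
Position 12 is L, so the second player wins.

Second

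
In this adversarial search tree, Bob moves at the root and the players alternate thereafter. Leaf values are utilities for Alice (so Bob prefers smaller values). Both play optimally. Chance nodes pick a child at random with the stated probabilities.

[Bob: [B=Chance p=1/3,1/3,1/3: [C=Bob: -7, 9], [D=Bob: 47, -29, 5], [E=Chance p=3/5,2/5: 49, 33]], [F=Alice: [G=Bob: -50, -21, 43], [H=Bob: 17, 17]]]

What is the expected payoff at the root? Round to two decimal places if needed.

C (Bob): min(-7, 9) = -7
D (Bob): min(47, -29, 5) = -29
E (Chance): 3/5·49 + 2/5·33 = 42.6
B (Chance): 1/3·-7 + 1/3·-29 + 1/3·42.6 = 2.2
G (Bob): min(-50, -21, 43) = -50
H (Bob): min(17, 17) = 17
F (Alice): max(-50, 17) = 17
Root (Bob): min(2.2, 17) = 2.2

2.2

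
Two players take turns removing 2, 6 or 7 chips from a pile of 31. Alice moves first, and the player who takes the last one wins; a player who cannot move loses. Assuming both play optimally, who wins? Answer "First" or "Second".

Second

Positions where the player to move wins (W) vs loses (L):
i:   0  1  2  3  4  5  6  7  8  9 10 11 12 13 14 15 16 17 18 19 20 21 22 23 24 25 26 27 28 29 30 31
     L  L  W  W  L  L  W  W  W  L  W  W  W  L  L  W  W  L  L  W  W  W  L  W  W  W  L  L  W  W  L  L
Position 31 is L, so the second player wins.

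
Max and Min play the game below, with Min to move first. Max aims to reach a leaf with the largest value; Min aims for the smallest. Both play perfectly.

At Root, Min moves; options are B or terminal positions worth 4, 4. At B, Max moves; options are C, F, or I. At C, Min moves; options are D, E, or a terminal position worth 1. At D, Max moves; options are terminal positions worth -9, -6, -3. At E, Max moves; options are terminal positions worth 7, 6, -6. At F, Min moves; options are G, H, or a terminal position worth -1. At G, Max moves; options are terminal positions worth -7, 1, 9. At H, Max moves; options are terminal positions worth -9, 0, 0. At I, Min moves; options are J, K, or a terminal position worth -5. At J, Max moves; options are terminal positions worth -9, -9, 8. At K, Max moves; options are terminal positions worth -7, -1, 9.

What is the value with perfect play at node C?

-3

D: max(-9, -6, -3) = -3
E: max(7, 6, -6) = 7
C: min(-3, 7, 1) = -3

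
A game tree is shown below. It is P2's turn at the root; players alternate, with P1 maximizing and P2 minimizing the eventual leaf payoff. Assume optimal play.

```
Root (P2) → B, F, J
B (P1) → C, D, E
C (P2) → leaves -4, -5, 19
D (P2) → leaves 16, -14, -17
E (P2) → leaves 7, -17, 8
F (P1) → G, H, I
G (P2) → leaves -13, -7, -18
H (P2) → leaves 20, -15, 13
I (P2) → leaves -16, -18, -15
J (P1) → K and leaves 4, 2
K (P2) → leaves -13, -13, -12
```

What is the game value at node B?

C: min(-4, -5, 19) = -5
D: min(16, -14, -17) = -17
E: min(7, -17, 8) = -17
B: max(-5, -17, -17) = -5

-5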